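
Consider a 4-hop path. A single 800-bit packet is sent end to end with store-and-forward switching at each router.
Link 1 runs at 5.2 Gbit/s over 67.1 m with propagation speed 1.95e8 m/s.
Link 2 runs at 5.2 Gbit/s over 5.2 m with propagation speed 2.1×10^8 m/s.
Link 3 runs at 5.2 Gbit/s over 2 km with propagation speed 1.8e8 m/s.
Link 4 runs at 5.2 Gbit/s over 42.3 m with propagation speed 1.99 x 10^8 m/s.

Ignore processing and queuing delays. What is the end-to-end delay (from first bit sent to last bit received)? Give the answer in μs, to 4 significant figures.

Transmission delay per hop = L/R = 800/5200000000 = 0.153846 μs; 4 hops → 0.615385 μs.
Propagation delays (d/s per hop): 0.344103, 0.0247619, 11.1111, 0.212563 μs; sum = 11.6925 μs.
End-to-end = 12.31 μs.

12.31 μs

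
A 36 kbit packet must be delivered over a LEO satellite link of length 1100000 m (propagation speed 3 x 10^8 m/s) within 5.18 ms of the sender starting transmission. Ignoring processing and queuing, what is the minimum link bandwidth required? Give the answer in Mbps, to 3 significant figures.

23.8 Mbps

Propagation delay = 1100000 / 300000000 = 3.66667 ms.
Transmission budget = 5.18 − 3.66667 = 1.51333 ms.
R ≥ L / t_tx = 36000 bits / 0.00151333 s = 23.8 Mbps.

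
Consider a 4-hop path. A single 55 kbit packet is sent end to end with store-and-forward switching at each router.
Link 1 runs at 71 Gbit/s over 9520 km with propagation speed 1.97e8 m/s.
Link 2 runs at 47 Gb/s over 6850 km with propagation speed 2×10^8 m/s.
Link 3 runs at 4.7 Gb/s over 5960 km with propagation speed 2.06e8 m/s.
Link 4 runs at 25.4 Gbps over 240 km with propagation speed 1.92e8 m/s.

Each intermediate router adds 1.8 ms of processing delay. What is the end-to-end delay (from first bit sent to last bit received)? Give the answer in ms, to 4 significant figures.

118.2 ms

L = 55000 bits.
Transmission delays (L/R per hop): 0.000774648, 0.00117021, 0.0117021, 0.00216535 ms; sum = 0.0158123 ms.
Propagation delays (d/s per hop): 48.3249, 34.25, 28.932, 1.25 ms; sum = 112.757 ms.
Processing at 3 router(s): 3 × 1.8 ms = 5.4 ms.
End-to-end = 118.2 ms.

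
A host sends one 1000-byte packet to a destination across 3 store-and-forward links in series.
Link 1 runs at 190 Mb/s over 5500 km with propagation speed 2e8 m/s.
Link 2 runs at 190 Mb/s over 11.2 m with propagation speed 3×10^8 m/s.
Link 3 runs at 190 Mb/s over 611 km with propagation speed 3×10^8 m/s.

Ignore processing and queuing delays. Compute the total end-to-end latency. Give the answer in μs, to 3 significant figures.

29700 μs

L = 1000 × 8 = 8000 bits.
Transmission delay per hop = L/R = 8000/190000000 = 42.1053 μs; 3 hops → 126.316 μs.
Propagation delays (d/s per hop): 27500, 0.0373333, 2036.67 μs; sum = 29536.7 μs.
End-to-end = 29700 μs.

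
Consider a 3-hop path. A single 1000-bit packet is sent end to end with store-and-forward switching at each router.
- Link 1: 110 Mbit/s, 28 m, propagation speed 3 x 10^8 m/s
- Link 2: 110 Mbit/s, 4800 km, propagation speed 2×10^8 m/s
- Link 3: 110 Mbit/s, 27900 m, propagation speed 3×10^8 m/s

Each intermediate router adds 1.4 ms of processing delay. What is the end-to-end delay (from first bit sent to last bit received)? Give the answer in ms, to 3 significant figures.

Transmission delay per hop = L/R = 1000/110000000 = 0.00909091 ms; 3 hops → 0.0272727 ms.
Propagation delays (d/s per hop): 9.33333e-05, 24, 0.093 ms; sum = 24.0931 ms.
Processing at 2 router(s): 2 × 1.4 ms = 2.8 ms.
End-to-end = 26.9 ms.

26.9 ms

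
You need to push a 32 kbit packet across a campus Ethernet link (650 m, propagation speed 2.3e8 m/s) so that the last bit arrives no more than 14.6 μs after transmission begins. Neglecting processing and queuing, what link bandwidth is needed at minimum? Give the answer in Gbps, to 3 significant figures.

Propagation delay = 650 / 2.3e+08 = 2.82609 μs.
Transmission budget = 14.6 − 2.82609 = 11.7739 μs.
R ≥ L / t_tx = 32000 bits / 1.17739e-05 s = 2.72 Gbps.

2.72 Gbps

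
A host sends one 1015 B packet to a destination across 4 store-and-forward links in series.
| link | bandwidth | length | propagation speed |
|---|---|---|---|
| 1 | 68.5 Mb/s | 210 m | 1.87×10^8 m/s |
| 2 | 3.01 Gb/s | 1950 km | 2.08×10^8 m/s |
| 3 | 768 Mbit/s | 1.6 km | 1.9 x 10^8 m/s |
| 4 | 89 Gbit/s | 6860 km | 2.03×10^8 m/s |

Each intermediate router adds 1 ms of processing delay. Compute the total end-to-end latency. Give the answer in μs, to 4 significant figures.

L = 1015 × 8 = 8120 bits.
Transmission delays (L/R per hop): 118.54, 2.69767, 10.5729, 0.091236 μs; sum = 131.902 μs.
Propagation delays (d/s per hop): 1.12299, 9375, 8.42105, 33793.1 μs; sum = 43177.6 μs.
Processing at 3 router(s): 3 × 1 ms = 3000 μs.
End-to-end = 46310 μs.

46310 μs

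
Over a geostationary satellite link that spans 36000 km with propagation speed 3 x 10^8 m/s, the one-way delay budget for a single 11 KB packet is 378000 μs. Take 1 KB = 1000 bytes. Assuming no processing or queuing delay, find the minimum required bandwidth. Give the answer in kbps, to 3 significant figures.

L = 88000 bits.
Propagation delay = 36000000 / 300000000 = 120000 μs.
Transmission budget = 378000 − 120000 = 258000 μs.
R ≥ L / t_tx = 88000 bits / 0.258 s = 341 kbps.

341 kbps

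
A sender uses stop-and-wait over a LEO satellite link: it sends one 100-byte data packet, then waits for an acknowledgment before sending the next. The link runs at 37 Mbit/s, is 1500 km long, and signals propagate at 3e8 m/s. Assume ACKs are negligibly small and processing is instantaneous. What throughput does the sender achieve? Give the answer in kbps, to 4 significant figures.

t_tx = L/R = 800/37000000 = 2.16216e-05 s.
t_prop = 1500000/300000000 = 0.005 s; RTT = 0.01 s.
Cycle = t_tx + RTT = 0.0100216 s.
Throughput = L / cycle = 800 / 0.0100216 = 79.83 kbps.

79.83 kbps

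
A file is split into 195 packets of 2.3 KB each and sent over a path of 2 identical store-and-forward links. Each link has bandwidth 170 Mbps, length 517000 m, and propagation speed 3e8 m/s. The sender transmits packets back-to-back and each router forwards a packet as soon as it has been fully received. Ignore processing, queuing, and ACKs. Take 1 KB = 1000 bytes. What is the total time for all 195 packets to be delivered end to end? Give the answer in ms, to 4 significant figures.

Per-hop transmission t_tx = L/R = 18400/170000000 = 0.108235 ms.
Per-hop propagation t_prop = 517000/300000000 = 1.72333 ms.
Pipeline fill: first packet needs 2·t_tx to clear all hops; remaining 194 packets each add one t_tx.
Total = (2+195-1)·t_tx + 2·t_prop = 196·0.108235 + 2·1.72333 = 24.66 ms.

24.66 ms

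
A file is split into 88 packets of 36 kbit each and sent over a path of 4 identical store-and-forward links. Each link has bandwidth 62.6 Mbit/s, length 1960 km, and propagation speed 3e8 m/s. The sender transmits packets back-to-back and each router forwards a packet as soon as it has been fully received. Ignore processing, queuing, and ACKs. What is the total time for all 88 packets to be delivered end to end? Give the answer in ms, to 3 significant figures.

78.5 ms

Per-hop transmission t_tx = L/R = 36000/62600000 = 0.57508 ms.
Per-hop propagation t_prop = 1960000/300000000 = 6.53333 ms.
Pipeline fill: first packet needs 4·t_tx to clear all hops; remaining 87 packets each add one t_tx.
Total = (4+88-1)·t_tx + 4·t_prop = 91·0.57508 + 4·6.53333 = 78.5 ms.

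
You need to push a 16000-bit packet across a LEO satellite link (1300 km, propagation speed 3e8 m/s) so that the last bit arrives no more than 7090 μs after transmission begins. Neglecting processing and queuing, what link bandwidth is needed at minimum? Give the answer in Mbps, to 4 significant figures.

5.804 Mbps

Propagation delay = 1300000 / 300000000 = 4333.33 μs.
Transmission budget = 7090 − 4333.33 = 2756.67 μs.
R ≥ L / t_tx = 16000 bits / 0.00275667 s = 5.804 Mbps.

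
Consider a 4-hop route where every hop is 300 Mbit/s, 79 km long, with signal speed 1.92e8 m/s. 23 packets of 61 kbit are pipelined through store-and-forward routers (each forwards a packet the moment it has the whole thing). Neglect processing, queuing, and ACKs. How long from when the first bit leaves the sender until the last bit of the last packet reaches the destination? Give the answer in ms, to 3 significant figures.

Per-hop transmission t_tx = L/R = 61000/300000000 = 0.203333 ms.
Per-hop propagation t_prop = 79000/192000000 = 0.411458 ms.
Pipeline fill: first packet needs 4·t_tx to clear all hops; remaining 22 packets each add one t_tx.
Total = (4+23-1)·t_tx + 4·t_prop = 26·0.203333 + 4·0.411458 = 6.93 ms.

6.93 ms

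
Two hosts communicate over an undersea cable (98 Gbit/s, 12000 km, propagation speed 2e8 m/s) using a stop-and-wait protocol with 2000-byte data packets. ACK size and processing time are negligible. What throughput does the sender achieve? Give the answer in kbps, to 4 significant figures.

t_tx = L/R = 16000/98000000000 = 1.63265e-07 s.
t_prop = 12000000/200000000 = 0.06 s; RTT = 0.12 s.
Cycle = t_tx + RTT = 0.12 s.
Throughput = L / cycle = 16000 / 0.12 = 133.3 kbps.

133.3 kbps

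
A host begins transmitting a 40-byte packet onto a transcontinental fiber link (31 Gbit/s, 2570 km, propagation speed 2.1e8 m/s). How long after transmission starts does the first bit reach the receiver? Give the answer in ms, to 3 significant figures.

12.2 ms

First bit experiences only propagation delay: d/s = 2570000/210000000 = 12.2 ms.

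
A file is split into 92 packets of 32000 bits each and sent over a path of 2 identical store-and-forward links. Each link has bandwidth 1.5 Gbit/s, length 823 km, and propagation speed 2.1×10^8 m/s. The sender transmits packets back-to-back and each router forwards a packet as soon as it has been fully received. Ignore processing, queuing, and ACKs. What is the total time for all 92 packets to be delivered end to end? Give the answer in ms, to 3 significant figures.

Per-hop transmission t_tx = L/R = 32000/1500000000 = 0.0213333 ms.
Per-hop propagation t_prop = 823000/210000000 = 3.91905 ms.
Pipeline fill: first packet needs 2·t_tx to clear all hops; remaining 91 packets each add one t_tx.
Total = (2+92-1)·t_tx + 2·t_prop = 93·0.0213333 + 2·3.91905 = 9.82 ms.

9.82 ms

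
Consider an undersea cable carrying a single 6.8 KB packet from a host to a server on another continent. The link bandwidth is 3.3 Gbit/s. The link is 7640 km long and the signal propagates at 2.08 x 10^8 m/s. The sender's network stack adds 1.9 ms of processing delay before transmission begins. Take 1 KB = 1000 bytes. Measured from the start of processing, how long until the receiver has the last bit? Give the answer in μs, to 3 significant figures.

38600 μs

L = 54400 bits.
Transmission delay = L/R = 54400 / 3300000000 = 16.4848 μs.
Propagation delay = d/s = 7640000 m / 208000000 m/s = 36730.8 μs.
Plus processing delay 1.9 ms = 1900 μs.
Total = 38600 μs.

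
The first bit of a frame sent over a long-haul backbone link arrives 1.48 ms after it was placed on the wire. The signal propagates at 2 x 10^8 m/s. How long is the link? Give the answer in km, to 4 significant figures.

d = s × t_prop = 200000000 × 0.00148 = 296.0 km.

296.0 km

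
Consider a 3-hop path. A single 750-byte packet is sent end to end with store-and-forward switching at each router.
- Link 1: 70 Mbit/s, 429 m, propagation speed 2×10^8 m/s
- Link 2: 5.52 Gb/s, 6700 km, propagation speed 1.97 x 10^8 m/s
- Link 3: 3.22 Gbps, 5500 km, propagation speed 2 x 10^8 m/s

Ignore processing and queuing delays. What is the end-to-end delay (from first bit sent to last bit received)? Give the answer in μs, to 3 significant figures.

L = 750 × 8 = 6000 bits.
Transmission delays (L/R per hop): 85.7143, 1.08696, 1.86335 μs; sum = 88.6646 μs.
Propagation delays (d/s per hop): 2.145, 34010.2, 27500 μs; sum = 61512.3 μs.
End-to-end = 61600 μs.

61600 μs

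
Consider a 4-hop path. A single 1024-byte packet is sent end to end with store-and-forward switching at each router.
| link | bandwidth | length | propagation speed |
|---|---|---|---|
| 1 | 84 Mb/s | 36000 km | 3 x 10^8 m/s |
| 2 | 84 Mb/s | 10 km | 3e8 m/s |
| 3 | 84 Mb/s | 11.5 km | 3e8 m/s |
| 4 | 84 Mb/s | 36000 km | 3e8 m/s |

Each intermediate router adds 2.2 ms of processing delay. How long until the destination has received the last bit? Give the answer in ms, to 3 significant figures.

247 ms

L = 1024 × 8 = 8192 bits.
Transmission delay per hop = L/R = 8192/84000000 = 0.0975238 ms; 4 hops → 0.390095 ms.
Propagation delays (d/s per hop): 120, 0.0333333, 0.0383333, 120 ms; sum = 240.072 ms.
Processing at 3 router(s): 3 × 2.2 ms = 6.6 ms.
End-to-end = 247 ms.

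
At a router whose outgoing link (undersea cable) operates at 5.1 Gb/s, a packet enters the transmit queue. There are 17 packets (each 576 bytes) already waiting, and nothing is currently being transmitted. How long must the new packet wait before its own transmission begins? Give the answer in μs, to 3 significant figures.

15.4 μs

Each queued packet: L/R = 4608/5100000000 = 0.903529 μs.
17 queued → 15.36 μs.
Queuing delay = 15.4 μs.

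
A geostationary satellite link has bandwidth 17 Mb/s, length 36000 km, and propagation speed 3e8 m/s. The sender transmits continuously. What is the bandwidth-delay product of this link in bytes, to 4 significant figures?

255000 bytes

Propagation delay = 36000000 / 300000000 = 0.12 s.
BDP = R × t_prop = 17000000 × 0.12 = 2040000 bits.
In bytes: 2040000/8 = 255000 bytes.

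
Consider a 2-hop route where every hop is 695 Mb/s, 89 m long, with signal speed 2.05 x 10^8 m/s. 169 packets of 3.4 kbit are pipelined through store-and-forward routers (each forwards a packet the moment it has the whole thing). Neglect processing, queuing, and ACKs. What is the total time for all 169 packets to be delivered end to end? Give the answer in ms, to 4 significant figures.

Per-hop transmission t_tx = L/R = 3400/695000000 = 0.00489209 ms.
Per-hop propagation t_prop = 89/2.05e+08 = 0.000434146 ms.
Pipeline fill: first packet needs 2·t_tx to clear all hops; remaining 168 packets each add one t_tx.
Total = (2+169-1)·t_tx + 2·t_prop = 170·0.00489209 + 2·0.000434146 = 0.8325 ms.

0.8325 ms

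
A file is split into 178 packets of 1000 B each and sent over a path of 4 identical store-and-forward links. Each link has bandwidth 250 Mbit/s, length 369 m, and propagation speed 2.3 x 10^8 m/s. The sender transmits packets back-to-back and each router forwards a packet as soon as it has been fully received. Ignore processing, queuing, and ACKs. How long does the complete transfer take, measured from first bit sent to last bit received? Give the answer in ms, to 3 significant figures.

5.80 ms

Per-hop transmission t_tx = L/R = 8000/250000000 = 0.032 ms.
Per-hop propagation t_prop = 369/2.3e+08 = 0.00160435 ms.
Pipeline fill: first packet needs 4·t_tx to clear all hops; remaining 177 packets each add one t_tx.
Total = (4+178-1)·t_tx + 4·t_prop = 181·0.032 + 4·0.00160435 = 5.80 ms.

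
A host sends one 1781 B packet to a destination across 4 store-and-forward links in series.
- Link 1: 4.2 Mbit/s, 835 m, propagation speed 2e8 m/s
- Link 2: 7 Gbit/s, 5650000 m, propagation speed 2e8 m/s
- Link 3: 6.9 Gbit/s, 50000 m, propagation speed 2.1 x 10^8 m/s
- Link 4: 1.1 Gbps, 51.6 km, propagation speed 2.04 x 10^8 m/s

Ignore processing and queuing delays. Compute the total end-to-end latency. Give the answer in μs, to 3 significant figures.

L = 1781 × 8 = 14248 bits.
Transmission delays (L/R per hop): 3392.38, 2.03543, 2.06493, 12.9527 μs; sum = 3409.43 μs.
Propagation delays (d/s per hop): 4.175, 28250, 238.095, 252.941 μs; sum = 28745.2 μs.
End-to-end = 32200 μs.

32200 μs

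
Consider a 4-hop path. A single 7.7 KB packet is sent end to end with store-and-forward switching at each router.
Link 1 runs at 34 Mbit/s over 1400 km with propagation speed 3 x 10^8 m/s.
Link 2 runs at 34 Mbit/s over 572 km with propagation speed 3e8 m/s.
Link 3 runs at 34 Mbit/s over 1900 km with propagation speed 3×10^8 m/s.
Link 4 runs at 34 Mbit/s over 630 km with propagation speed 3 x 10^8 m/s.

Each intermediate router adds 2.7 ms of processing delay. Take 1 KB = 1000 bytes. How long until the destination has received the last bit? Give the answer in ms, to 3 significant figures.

30.4 ms

L = 61600 bits.
Transmission delay per hop = L/R = 61600/34000000 = 1.81176 ms; 4 hops → 7.24706 ms.
Propagation delays (d/s per hop): 4.66667, 1.90667, 6.33333, 2.1 ms; sum = 15.0067 ms.
Processing at 3 router(s): 3 × 2.7 ms = 8.1 ms.
End-to-end = 30.4 ms.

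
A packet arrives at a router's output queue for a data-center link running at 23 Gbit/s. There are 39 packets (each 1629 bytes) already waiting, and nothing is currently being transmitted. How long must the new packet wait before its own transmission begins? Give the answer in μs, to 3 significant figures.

Each queued packet: L/R = 13032/23000000000 = 0.566609 μs.
39 queued → 22.0977 μs.
Queuing delay = 22.1 μs.

22.1 μs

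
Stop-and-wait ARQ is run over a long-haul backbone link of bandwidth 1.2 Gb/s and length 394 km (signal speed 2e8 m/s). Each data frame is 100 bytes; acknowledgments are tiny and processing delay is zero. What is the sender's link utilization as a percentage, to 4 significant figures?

0.01692 %

t_tx = L/R = 800/1200000000 = 6.66667e-07 s.
t_prop = 394000/200000000 = 0.00197 s; RTT = 0.00394 s.
Cycle = t_tx + RTT = 0.00394067 s.
Utilization = t_tx / cycle = 6.66667e-07/0.00394067 = 0.01692 %.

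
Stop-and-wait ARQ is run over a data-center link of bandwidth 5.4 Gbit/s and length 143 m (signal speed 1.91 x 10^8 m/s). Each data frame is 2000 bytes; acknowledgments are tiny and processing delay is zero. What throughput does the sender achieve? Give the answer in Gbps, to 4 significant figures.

3.587 Gbps

t_tx = L/R = 16000/5400000000 = 2.96296e-06 s.
t_prop = 143/191000000 = 7.48691e-07 s; RTT = 1.49738e-06 s.
Cycle = t_tx + RTT = 4.46035e-06 s.
Throughput = L / cycle = 16000 / 4.46035e-06 = 3.587 Gbps.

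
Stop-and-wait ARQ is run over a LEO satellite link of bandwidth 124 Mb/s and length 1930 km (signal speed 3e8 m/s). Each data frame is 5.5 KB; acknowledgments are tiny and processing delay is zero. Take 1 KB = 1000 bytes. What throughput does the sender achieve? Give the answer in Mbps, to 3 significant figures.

t_tx = L/R = 44000/124000000 = 0.000354839 s.
t_prop = 1930000/300000000 = 0.00643333 s; RTT = 0.0128667 s.
Cycle = t_tx + RTT = 0.0132215 s.
Throughput = L / cycle = 44000 / 0.0132215 = 3.33 Mbps.

3.33 Mbps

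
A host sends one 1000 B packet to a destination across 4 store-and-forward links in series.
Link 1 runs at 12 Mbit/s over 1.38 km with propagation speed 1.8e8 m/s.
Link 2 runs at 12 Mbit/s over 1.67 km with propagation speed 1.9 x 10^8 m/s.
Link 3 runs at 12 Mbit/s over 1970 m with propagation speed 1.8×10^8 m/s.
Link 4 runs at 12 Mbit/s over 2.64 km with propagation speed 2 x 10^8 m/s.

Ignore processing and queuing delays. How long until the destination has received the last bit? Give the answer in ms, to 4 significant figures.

2.707 ms

L = 1000 × 8 = 8000 bits.
Transmission delay per hop = L/R = 8000/12000000 = 0.666667 ms; 4 hops → 2.66667 ms.
Propagation delays (d/s per hop): 0.00766667, 0.00878947, 0.0109444, 0.0132 ms; sum = 0.0406006 ms.
End-to-end = 2.707 ms.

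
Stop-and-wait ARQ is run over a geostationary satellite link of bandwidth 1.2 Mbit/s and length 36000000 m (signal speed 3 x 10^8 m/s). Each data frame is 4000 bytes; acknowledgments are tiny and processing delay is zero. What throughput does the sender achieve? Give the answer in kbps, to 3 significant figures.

t_tx = L/R = 32000/1200000 = 0.0266667 s.
t_prop = 36000000/300000000 = 0.12 s; RTT = 0.24 s.
Cycle = t_tx + RTT = 0.266667 s.
Throughput = L / cycle = 32000 / 0.266667 = 120 kbps.

120 kbps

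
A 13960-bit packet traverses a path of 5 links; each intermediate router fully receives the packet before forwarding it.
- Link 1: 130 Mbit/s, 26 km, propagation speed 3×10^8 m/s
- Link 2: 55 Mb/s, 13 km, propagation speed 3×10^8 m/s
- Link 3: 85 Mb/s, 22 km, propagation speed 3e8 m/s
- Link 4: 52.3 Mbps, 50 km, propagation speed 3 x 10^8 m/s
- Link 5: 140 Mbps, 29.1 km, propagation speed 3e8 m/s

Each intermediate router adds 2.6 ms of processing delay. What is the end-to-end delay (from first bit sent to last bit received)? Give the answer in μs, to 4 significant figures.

Transmission delays (L/R per hop): 107.385, 253.818, 164.235, 266.922, 99.7143 μs; sum = 892.074 μs.
Propagation delays (d/s per hop): 86.6667, 43.3333, 73.3333, 166.667, 97 μs; sum = 467 μs.
Processing at 4 router(s): 4 × 2.6 ms = 10400 μs.
End-to-end = 11760 μs.

11760 μs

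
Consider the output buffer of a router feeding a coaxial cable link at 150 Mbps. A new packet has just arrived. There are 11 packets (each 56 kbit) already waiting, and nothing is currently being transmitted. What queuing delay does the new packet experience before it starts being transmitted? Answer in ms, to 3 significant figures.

4.11 ms

Each queued packet: L/R = 56000/150000000 = 0.373333 ms.
11 queued → 4.10667 ms.
Queuing delay = 4.11 ms.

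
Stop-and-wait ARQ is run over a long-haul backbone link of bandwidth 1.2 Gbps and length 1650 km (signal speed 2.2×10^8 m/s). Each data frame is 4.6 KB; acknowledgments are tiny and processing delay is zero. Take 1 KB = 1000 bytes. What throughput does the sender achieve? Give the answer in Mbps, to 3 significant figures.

t_tx = L/R = 36800/1200000000 = 3.06667e-05 s.
t_prop = 1650000/2.2e+08 = 0.0075 s; RTT = 0.015 s.
Cycle = t_tx + RTT = 0.0150307 s.
Throughput = L / cycle = 36800 / 0.0150307 = 2.45 Mbps.

2.45 Mbps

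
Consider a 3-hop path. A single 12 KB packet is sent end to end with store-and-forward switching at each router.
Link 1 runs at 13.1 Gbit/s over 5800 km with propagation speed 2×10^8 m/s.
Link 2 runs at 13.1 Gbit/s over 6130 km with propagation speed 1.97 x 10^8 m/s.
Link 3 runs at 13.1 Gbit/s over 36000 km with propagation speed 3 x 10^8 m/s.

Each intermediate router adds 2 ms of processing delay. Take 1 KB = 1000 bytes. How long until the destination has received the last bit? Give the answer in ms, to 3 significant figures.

184 ms

L = 96000 bits.
Transmission delay per hop = L/R = 96000/13100000000 = 0.00732824 ms; 3 hops → 0.0219847 ms.
Propagation delays (d/s per hop): 29, 31.1168, 120 ms; sum = 180.117 ms.
Processing at 2 router(s): 2 × 2 ms = 4 ms.
End-to-end = 184 ms.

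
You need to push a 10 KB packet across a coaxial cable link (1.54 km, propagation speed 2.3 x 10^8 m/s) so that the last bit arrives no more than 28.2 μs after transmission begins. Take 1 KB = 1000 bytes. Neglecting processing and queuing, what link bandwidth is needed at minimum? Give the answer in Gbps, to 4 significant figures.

L = 80000 bits.
Propagation delay = 1540 / 2.3e+08 = 6.69565 μs.
Transmission budget = 28.2 − 6.69565 = 21.5043 μs.
R ≥ L / t_tx = 80000 bits / 2.15043e-05 s = 3.720 Gbps.

3.720 Gbps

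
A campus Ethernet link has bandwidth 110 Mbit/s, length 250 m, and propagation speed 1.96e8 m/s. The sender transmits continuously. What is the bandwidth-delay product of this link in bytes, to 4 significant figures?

Propagation delay = 250 / 196000000 = 1.27551e-06 s.
BDP = R × t_prop = 110000000 × 1.27551e-06 = 140.306 bits.
In bytes: 140.306/8 = 17.54 bytes.

17.54 bytes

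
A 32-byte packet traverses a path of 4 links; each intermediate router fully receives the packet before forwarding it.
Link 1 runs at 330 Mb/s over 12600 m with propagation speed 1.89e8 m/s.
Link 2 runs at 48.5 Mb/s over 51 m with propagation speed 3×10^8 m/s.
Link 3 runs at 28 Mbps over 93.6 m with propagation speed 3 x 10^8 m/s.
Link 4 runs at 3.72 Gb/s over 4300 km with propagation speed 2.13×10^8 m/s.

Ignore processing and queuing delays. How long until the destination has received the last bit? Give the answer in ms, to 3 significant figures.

L = 32 × 8 = 256 bits.
Transmission delays (L/R per hop): 0.000775758, 0.00527835, 0.00914286, 6.88172e-05 ms; sum = 0.0152658 ms.
Propagation delays (d/s per hop): 0.0666667, 0.00017, 0.000312, 20.1878 ms; sum = 20.2549 ms.
End-to-end = 20.3 ms.

20.3 ms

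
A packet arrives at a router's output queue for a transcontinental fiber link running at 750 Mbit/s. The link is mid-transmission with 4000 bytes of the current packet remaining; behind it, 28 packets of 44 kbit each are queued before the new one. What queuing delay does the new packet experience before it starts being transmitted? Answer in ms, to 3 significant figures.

Each queued packet: L/R = 44000/750000000 = 0.0586667 ms.
28 queued → 1.64267 ms.
Plus remaining 32000 bits of current packet: 0.0426667 ms.
Queuing delay = 1.69 ms.

1.69 ms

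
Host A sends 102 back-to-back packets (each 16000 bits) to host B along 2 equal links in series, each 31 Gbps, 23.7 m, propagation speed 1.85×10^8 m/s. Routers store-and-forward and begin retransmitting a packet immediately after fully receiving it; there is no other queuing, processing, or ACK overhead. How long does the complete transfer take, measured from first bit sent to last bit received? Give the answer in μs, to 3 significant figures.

Per-hop transmission t_tx = L/R = 16000/31000000000 = 0.516129 μs.
Per-hop propagation t_prop = 23.7/185000000 = 0.128108 μs.
Pipeline fill: first packet needs 2·t_tx to clear all hops; remaining 101 packets each add one t_tx.
Total = (2+102-1)·t_tx + 2·t_prop = 103·0.516129 + 2·0.128108 = 53.4 μs.

53.4 μs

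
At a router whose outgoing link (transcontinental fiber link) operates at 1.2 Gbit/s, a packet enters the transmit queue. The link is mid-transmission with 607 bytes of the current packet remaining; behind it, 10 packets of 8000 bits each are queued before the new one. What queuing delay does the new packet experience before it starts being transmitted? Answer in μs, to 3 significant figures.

70.7 μs

Each queued packet: L/R = 8000/1200000000 = 6.66667 μs.
10 queued → 66.6667 μs.
Plus remaining 4856 bits of current packet: 4.04667 μs.
Queuing delay = 70.7 μs.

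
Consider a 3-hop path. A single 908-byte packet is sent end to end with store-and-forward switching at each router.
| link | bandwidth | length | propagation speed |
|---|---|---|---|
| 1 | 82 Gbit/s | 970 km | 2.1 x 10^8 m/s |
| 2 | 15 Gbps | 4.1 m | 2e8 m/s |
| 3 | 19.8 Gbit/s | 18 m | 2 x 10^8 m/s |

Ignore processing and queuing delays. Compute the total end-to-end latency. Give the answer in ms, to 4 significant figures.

L = 908 × 8 = 7264 bits.
Transmission delays (L/R per hop): 8.85854e-05, 0.000484267, 0.000366869 ms; sum = 0.000939721 ms.
Propagation delays (d/s per hop): 4.61905, 2.05e-05, 9e-05 ms; sum = 4.61916 ms.
End-to-end = 4.620 ms.

4.620 ms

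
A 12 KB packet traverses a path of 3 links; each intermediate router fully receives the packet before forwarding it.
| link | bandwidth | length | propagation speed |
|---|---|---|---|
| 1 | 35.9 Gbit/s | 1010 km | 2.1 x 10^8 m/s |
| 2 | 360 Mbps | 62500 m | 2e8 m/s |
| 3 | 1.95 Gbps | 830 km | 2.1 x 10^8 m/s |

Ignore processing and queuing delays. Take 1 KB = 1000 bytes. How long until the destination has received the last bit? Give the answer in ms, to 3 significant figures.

9.39 ms

L = 96000 bits.
Transmission delays (L/R per hop): 0.00267409, 0.266667, 0.0492308 ms; sum = 0.318572 ms.
Propagation delays (d/s per hop): 4.80952, 0.3125, 3.95238 ms; sum = 9.0744 ms.
End-to-end = 9.39 ms.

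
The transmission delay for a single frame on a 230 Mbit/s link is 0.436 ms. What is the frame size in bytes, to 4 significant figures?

12540 bytes

L = R × t_tx = 230000000 b/s × 0.000436 s = 100280 bits.
In bytes: 100280 / 8 = 12540 bytes.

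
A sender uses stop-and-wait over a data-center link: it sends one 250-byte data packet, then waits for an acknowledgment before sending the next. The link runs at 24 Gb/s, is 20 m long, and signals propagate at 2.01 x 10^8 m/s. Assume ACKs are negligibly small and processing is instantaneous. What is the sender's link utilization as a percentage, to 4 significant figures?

29.52 %

t_tx = L/R = 2000/24000000000 = 8.33333e-08 s.
t_prop = 20/2.01e+08 = 9.95025e-08 s; RTT = 1.99005e-07 s.
Cycle = t_tx + RTT = 2.82338e-07 s.
Utilization = t_tx / cycle = 8.33333e-08/2.82338e-07 = 29.52 %.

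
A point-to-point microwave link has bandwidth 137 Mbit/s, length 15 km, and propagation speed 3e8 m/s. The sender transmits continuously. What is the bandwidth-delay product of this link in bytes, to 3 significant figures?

Propagation delay = 15000 / 300000000 = 5e-05 s.
BDP = R × t_prop = 137000000 × 5e-05 = 6850 bits.
In bytes: 6850/8 = 856 bytes.

856 bytes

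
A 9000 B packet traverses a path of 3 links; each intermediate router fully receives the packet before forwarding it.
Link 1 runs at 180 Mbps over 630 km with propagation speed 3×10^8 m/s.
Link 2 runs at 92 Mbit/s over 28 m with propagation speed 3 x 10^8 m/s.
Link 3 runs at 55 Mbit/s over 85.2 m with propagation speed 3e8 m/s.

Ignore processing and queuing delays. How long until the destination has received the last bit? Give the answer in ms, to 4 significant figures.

L = 9000 × 8 = 72000 bits.
Transmission delays (L/R per hop): 0.4, 0.782609, 1.30909 ms; sum = 2.4917 ms.
Propagation delays (d/s per hop): 2.1, 9.33333e-05, 0.000284 ms; sum = 2.10038 ms.
End-to-end = 4.592 ms.

4.592 ms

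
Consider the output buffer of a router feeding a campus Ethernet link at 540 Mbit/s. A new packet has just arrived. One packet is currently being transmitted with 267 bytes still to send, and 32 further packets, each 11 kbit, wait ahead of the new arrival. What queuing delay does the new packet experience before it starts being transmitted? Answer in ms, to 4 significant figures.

Each queued packet: L/R = 11000/540000000 = 0.0203704 ms.
32 queued → 0.651852 ms.
Plus remaining 2136 bits of current packet: 0.00395556 ms.
Queuing delay = 0.6558 ms.

0.6558 ms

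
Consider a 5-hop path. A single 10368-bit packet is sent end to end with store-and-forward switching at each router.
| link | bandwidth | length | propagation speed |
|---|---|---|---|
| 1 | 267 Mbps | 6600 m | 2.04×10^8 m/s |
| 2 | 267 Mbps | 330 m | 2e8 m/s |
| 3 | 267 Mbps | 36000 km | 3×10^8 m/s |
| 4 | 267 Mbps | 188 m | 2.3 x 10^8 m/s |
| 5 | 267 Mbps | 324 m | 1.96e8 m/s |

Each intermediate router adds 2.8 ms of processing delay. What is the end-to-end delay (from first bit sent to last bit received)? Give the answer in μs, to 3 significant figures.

Transmission delay per hop = L/R = 10368/267000000 = 38.8315 μs; 5 hops → 194.157 μs.
Propagation delays (d/s per hop): 32.3529, 1.65, 120000, 0.817391, 1.65306 μs; sum = 120036 μs.
Processing at 4 router(s): 4 × 2.8 ms = 11200 μs.
End-to-end = 131000 μs.

131000 μs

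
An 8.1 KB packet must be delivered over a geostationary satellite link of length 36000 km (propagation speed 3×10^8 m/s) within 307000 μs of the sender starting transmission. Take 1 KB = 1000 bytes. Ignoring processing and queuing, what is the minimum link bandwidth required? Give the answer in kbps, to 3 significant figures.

L = 64800 bits.
Propagation delay = 36000000 / 300000000 = 120000 μs.
Transmission budget = 307000 − 120000 = 187000 μs.
R ≥ L / t_tx = 64800 bits / 0.187 s = 347 kbps.

347 kbps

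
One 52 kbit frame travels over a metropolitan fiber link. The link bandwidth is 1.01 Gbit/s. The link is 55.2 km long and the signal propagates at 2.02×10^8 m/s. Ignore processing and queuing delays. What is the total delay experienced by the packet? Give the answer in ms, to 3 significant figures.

L = 52000 bits.
Transmission delay = L/R = 52000 / 1010000000 = 0.0514851 ms.
Propagation delay = d/s = 55200 m / 202000000 m/s = 0.273267 ms.
Total = 0.325 ms.

0.325 ms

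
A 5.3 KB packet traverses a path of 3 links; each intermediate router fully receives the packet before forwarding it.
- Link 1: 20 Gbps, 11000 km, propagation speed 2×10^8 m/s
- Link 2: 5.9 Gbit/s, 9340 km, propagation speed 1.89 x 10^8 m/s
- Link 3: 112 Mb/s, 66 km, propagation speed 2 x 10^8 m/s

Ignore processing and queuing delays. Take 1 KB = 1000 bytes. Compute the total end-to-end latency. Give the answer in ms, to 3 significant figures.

L = 42400 bits.
Transmission delays (L/R per hop): 0.00212, 0.00718644, 0.378571 ms; sum = 0.387878 ms.
Propagation delays (d/s per hop): 55, 49.418, 0.33 ms; sum = 104.748 ms.
End-to-end = 105 ms.

105 ms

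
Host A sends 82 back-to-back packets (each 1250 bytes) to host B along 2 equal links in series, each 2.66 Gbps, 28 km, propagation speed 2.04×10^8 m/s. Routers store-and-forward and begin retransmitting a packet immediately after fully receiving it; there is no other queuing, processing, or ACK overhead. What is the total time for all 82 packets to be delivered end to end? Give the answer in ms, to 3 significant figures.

Per-hop transmission t_tx = L/R = 10000/2660000000 = 0.0037594 ms.
Per-hop propagation t_prop = 28000/204000000 = 0.137255 ms.
Pipeline fill: first packet needs 2·t_tx to clear all hops; remaining 81 packets each add one t_tx.
Total = (2+82-1)·t_tx + 2·t_prop = 83·0.0037594 + 2·0.137255 = 0.587 ms.

0.587 ms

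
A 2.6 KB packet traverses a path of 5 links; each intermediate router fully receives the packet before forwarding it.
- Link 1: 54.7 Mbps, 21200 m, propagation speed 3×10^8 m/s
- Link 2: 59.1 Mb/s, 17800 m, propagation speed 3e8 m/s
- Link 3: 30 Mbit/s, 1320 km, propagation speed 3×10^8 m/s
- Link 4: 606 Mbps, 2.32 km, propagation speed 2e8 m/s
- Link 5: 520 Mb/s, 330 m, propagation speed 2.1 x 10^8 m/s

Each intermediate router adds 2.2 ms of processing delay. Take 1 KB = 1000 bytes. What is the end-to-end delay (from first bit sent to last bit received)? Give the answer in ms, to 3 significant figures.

14.8 ms

L = 20800 bits.
Transmission delays (L/R per hop): 0.380256, 0.351946, 0.693333, 0.0343234, 0.04 ms; sum = 1.49986 ms.
Propagation delays (d/s per hop): 0.0706667, 0.0593333, 4.4, 0.0116, 0.00157143 ms; sum = 4.54317 ms.
Processing at 4 router(s): 4 × 2.2 ms = 8.8 ms.
End-to-end = 14.8 ms.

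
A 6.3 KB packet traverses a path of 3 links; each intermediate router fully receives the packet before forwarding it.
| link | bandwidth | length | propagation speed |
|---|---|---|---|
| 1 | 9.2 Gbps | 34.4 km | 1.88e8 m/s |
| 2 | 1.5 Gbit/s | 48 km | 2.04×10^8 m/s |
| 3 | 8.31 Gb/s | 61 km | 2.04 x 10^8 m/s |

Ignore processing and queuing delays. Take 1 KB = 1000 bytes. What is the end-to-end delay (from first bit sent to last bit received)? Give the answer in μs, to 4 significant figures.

L = 50400 bits.
Transmission delays (L/R per hop): 5.47826, 33.6, 6.06498 μs; sum = 45.1432 μs.
Propagation delays (d/s per hop): 182.979, 235.294, 299.02 μs; sum = 717.292 μs.
End-to-end = 762.4 μs.

762.4 μs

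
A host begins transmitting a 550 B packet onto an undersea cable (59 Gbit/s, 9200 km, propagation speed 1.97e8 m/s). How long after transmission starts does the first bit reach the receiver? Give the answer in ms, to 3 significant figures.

46.7 ms

First bit experiences only propagation delay: d/s = 9200000/197000000 = 46.7 ms.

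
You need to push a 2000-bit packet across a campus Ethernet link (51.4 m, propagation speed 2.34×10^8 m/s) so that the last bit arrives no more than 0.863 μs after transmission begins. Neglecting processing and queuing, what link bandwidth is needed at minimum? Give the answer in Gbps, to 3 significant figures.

Propagation delay = 51.4 / 234000000 = 0.219658 μs.
Transmission budget = 0.863 − 0.219658 = 0.643342 μs.
R ≥ L / t_tx = 2000 bits / 6.43342e-07 s = 3.11 Gbps.

3.11 Gbps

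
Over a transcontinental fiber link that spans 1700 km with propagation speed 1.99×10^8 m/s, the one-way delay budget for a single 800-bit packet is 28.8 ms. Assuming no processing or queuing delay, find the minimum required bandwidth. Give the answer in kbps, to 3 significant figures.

39.5 kbps

Propagation delay = 1700000 / 199000000 = 8.54271 ms.
Transmission budget = 28.8 − 8.54271 = 20.2573 ms.
R ≥ L / t_tx = 800 bits / 0.0202573 s = 39.5 kbps.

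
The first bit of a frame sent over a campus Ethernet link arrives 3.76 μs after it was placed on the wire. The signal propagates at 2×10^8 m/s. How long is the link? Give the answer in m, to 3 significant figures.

752 m

d = s × t_prop = 200000000 × 3.76e-06 = 752 m.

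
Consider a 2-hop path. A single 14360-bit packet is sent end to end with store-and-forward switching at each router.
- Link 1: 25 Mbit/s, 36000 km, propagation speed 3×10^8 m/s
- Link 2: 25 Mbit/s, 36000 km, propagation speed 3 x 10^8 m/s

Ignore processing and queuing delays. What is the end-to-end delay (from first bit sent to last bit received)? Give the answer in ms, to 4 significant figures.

241.1 ms

Transmission delay per hop = L/R = 14360/25000000 = 0.5744 ms; 2 hops → 1.1488 ms.
Propagation delays (d/s per hop): 120, 120 ms; sum = 240 ms.
End-to-end = 241.1 ms.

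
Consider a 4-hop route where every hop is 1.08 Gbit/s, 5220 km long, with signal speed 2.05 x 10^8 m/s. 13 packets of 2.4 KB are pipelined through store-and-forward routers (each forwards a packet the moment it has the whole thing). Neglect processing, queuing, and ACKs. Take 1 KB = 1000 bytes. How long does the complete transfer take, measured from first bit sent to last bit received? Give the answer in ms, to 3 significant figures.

Per-hop transmission t_tx = L/R = 19200/1080000000 = 0.0177778 ms.
Per-hop propagation t_prop = 5220000/2.05e+08 = 25.4634 ms.
Pipeline fill: first packet needs 4·t_tx to clear all hops; remaining 12 packets each add one t_tx.
Total = (4+13-1)·t_tx + 4·t_prop = 16·0.0177778 + 4·25.4634 = 102 ms.

102 ms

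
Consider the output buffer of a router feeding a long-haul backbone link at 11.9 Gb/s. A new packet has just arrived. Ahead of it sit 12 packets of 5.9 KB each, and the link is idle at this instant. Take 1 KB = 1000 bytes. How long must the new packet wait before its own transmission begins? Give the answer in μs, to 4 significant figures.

Each queued packet: L/R = 47200/11900000000 = 3.96639 μs.
12 queued → 47.5966 μs.
Queuing delay = 47.60 μs.

47.60 μs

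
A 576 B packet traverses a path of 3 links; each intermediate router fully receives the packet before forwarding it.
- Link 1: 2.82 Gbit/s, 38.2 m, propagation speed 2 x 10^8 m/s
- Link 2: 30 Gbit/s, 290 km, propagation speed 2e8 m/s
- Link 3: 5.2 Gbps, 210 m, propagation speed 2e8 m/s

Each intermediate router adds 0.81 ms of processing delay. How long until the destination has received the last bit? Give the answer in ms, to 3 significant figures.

3.07 ms

L = 576 × 8 = 4608 bits.
Transmission delays (L/R per hop): 0.00163404, 0.0001536, 0.000886154 ms; sum = 0.0026738 ms.
Propagation delays (d/s per hop): 0.000191, 1.45, 0.00105 ms; sum = 1.45124 ms.
Processing at 2 router(s): 2 × 0.81 ms = 1.62 ms.
End-to-end = 3.07 ms.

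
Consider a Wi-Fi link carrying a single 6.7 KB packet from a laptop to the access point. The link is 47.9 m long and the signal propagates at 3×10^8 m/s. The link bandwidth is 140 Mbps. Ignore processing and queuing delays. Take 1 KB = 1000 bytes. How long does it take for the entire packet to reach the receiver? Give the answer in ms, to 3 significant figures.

0.383 ms

L = 53600 bits.
Transmission delay = L/R = 53600 / 140000000 = 0.382857 ms.
Propagation delay = d/s = 47.9 m / 300000000 m/s = 0.000159667 ms.
Total = 0.383 ms.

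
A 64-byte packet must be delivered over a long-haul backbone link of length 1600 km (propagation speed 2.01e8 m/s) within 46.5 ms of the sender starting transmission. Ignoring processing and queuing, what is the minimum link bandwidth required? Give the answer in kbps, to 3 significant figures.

L = 512 bits.
Propagation delay = 1600000 / 2.01e+08 = 7.9602 ms.
Transmission budget = 46.5 − 7.9602 = 38.5398 ms.
R ≥ L / t_tx = 512 bits / 0.0385398 s = 13.3 kbps.

13.3 kbps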